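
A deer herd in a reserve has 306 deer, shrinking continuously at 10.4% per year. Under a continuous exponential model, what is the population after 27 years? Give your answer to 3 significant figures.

P(27) = 306 · e^(-0.104·27) = 306 · e^(-2.808)
= 306 · 0.06033 ≈ 18.46

≈ 18.5 deer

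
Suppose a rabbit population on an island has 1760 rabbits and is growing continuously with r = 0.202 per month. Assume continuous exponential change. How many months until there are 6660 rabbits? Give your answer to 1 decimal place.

6660 = 1760 · e^(0.202·t)
t = ln(6660/1760) / 0.202 = ln(3.78409) / 0.202 = 1.33081 / 0.202

t ≈ 6.6 months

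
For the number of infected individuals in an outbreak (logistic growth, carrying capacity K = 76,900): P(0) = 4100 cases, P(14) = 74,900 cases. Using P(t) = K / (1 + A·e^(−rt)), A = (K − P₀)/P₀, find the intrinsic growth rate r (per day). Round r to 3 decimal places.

A = (76900 − 4100)/4100 = 17.7561
74900 = 76900/(1 + 17.7561·e^(−r·14)) → e^(−14r) = (1.0267 − 1)/17.7561 = 0.001504
r = −ln(0.001504)/14 = 6.49974/14

r ≈ 0.464 per day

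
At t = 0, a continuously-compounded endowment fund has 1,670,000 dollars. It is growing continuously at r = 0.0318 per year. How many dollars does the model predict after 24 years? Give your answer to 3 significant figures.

P(24) = 1670000 · e^(0.0318·24) = 1670000 · e^(0.7632)
= 1670000 · 2.14513 ≈ 3582366.54

≈ 3,580,000 dollars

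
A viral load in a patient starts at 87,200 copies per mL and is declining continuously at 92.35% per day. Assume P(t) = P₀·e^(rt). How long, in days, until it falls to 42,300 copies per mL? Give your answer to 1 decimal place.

42300 = 87200 · e^(-0.9235·t)
t = ln(42300/87200) / -0.9235 = ln(0.48509) / -0.9235 = -0.72342 / -0.9235

t ≈ 0.8 days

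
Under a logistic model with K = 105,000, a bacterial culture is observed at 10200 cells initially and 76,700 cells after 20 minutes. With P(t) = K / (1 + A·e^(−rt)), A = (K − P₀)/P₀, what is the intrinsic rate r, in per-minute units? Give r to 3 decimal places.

A = (105000 − 10200)/10200 = 9.29412
76700 = 105000/(1 + 9.29412·e^(−r·20)) → e^(−20r) = (1.36897 − 1)/9.29412 = 0.039699
r = −ln(0.039699)/20 = 3.22642/20

r ≈ 0.161 per minute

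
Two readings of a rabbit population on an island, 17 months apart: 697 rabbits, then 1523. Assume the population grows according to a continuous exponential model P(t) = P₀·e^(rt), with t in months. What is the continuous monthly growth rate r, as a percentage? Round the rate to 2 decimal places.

1523 = 697 · e^(r·17)
e^(17r) = 1523/697 = 2.18508
r = ln(2.18508) / 17 = 0.78165 / 17

r ≈ 4.60% per month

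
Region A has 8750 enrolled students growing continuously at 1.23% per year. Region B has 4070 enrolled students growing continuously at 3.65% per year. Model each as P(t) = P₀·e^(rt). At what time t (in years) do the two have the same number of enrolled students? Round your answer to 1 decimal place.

8750·e^(0.0123t) = 4070·e^(0.0365t)
8750/4070 = e^((0.0365 − 0.0123)t) → ln(2.14988) = 0.0242·t
t = 0.76541 / 0.0242

t ≈ 31.6 years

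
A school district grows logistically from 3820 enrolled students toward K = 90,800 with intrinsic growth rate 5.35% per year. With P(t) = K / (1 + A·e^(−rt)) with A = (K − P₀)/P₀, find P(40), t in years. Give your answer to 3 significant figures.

A = (90800 − 3820)/3820 = 22.76963
P(40) = 90800 / (1 + 22.76963·e^(−0.0535·40)) = 90800 / (1 + 22.76963·0.117655)
= 90800 / 3.67896 ≈ 24680.9

≈ 24,700 enrolled students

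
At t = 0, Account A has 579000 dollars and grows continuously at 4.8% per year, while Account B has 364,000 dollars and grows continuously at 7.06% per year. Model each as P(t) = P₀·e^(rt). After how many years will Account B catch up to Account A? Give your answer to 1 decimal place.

579000·e^(0.048t) = 364000·e^(0.0706t)
579000/364000 = e^((0.0706 − 0.048)t) → ln(1.59066) = 0.0226·t
t = 0.46415 / 0.0226

t ≈ 20.5 years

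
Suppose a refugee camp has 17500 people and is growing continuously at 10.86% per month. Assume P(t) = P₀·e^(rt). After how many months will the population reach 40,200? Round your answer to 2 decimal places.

40200 = 17500 · e^(0.1086·t)
t = ln(40200/17500) / 0.1086 = ln(2.29714) / 0.1086 = 0.83167 / 0.1086

t ≈ 7.66 months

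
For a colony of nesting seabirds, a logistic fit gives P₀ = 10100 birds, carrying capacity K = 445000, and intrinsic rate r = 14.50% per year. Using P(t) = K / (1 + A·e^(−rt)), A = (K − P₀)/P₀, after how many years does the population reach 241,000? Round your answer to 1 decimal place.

t ≈ 27.1 years

A = (445000 − 10100)/10100 = 43.05941
241000 = 445000/(1 + 43.05941·e^(−0.145t)) → 1 + 43.05941·e^(−0.145t) = 1.84647
e^(−0.145t) = 0.019658 → t = ln(50.8692)/0.145 = 3.92926/0.145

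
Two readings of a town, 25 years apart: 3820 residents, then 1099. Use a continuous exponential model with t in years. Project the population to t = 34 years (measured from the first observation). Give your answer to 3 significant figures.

≈ 702 residents

r = ln(1099/3820) / 25 ≈ -0.049834 per year
P(34) = 3820 · e^(-0.049834·34) = 3820 · 0.18372 ≈ 701.8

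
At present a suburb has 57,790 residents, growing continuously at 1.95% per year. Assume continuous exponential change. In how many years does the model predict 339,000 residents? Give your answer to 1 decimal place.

339000 = 57790 · e^(0.0195·t)
t = ln(339000/57790) / 0.0195 = ln(5.86607) / 0.0195 = 1.76918 / 0.0195

t ≈ 90.7 years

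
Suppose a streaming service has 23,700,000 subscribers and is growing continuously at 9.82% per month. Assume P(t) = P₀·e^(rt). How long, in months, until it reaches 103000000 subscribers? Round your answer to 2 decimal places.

103000000 = 23700000 · e^(0.0982·t)
t = ln(103000000/23700000) / 0.0982 = ln(4.34599) / 0.0982 = 1.46925 / 0.0982

t ≈ 14.96 months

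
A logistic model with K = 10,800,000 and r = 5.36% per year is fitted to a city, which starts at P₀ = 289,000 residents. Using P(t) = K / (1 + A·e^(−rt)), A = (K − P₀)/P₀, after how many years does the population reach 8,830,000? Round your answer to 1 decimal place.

A = (10800000 − 289000)/289000 = 36.37024
8830000 = 10800000/(1 + 36.37024·e^(−0.0536t)) → 1 + 36.37024·e^(−0.0536t) = 1.2231
e^(−0.0536t) = 0.006134 → t = ln(163.01992)/0.0536 = 5.09387/0.0536

t ≈ 95.0 years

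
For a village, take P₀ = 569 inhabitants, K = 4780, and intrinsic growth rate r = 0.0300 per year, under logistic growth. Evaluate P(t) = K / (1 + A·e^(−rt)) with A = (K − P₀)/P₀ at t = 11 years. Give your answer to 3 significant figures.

≈ 756 inhabitants

A = (4780 − 569)/569 = 7.4007
P(11) = 4780 / (1 + 7.4007·e^(−0.03·11)) = 4780 / (1 + 7.4007·0.718924)
= 4780 / 6.32054 ≈ 756.26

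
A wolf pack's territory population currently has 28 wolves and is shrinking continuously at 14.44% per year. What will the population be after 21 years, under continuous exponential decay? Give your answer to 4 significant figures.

≈ 1.350 wolves

P(21) = 28 · e^(-0.1444·21) = 28 · e^(-3.0324)
= 28 · 0.0482 ≈ 1.35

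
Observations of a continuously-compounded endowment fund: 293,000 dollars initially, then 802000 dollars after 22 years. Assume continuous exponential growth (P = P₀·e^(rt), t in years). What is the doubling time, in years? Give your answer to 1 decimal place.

doubling time ≈ 15.1 years

r = ln(802000/293000) / 22 = ln(2.7372) / 22 ≈ 0.04577 per year
doubling time = ln 2 / |r| = 0.69315 / 0.04577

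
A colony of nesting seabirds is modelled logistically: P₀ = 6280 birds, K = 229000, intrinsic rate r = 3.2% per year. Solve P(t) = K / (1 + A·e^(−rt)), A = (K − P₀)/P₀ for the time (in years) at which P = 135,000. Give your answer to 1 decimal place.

A = (229000 − 6280)/6280 = 35.46497
135000 = 229000/(1 + 35.46497·e^(−0.032t)) → 1 + 35.46497·e^(−0.032t) = 1.6963
e^(−0.032t) = 0.019633 → t = ln(50.93373)/0.032 = 3.93053/0.032

t ≈ 122.8 years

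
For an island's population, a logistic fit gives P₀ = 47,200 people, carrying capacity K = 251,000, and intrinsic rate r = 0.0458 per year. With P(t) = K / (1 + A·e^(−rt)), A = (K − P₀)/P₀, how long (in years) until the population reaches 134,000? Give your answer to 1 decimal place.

A = (251000 − 47200)/47200 = 4.3178
134000 = 251000/(1 + 4.3178·e^(−0.0458t)) → 1 + 4.3178·e^(−0.0458t) = 1.87313
e^(−0.0458t) = 0.202218 → t = ln(4.94517)/0.0458 = 1.59841/0.0458

t ≈ 34.9 years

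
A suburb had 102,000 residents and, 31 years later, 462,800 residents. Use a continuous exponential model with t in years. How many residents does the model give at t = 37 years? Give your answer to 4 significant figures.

r = ln(462800/102000) / 31 ≈ 0.048785 per year
P(37) = 102000 · e^(0.048785·37) = 102000 · 6.08015 ≈ 620175.51

≈ 620,200 residents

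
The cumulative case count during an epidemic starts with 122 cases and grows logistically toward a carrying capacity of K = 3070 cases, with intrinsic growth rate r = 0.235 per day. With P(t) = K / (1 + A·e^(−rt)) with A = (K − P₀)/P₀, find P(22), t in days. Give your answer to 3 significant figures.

A = (3070 − 122)/122 = 24.16393
P(22) = 3070 / (1 + 24.16393·e^(−0.235·22)) = 3070 / (1 + 24.16393·0.005685)
= 3070 / 1.13736 ≈ 2699.23

≈ 2,700 cases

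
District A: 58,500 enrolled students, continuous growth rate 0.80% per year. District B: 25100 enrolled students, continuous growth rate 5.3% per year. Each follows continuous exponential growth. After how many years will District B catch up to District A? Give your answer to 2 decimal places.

58500·e^(0.008t) = 25100·e^(0.053t)
58500/25100 = e^((0.053 − 0.008)t) → ln(2.33068) = 0.045·t
t = 0.84616 / 0.045

t ≈ 18.80 years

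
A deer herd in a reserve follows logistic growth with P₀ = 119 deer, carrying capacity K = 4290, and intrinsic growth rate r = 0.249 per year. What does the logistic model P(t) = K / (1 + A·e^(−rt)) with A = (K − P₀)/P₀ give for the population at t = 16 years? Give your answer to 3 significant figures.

≈ 2,600 deer

A = (4290 − 119)/119 = 35.05042
P(16) = 4290 / (1 + 35.05042·e^(−0.249·16)) = 4290 / (1 + 35.05042·0.018611)
= 4290 / 1.65232 ≈ 2596.34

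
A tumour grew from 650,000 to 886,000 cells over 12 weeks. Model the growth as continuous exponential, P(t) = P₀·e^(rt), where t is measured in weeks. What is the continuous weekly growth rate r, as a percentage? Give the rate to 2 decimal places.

r ≈ 2.58% per week

886000 = 650000 · e^(r·12)
e^(12r) = 886000/650000 = 1.36308
r = ln(1.36308) / 12 = 0.30974 / 12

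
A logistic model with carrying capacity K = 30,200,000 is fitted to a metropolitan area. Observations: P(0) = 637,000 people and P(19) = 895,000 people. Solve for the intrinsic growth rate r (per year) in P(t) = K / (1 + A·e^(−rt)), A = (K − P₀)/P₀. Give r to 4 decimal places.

r ≈ 0.0184 per year

A = (30200000 − 637000)/637000 = 46.40973
895000 = 30200000/(1 + 46.40973·e^(−r·19)) → e^(−19r) = (33.74302 − 1)/46.40973 = 0.70552
r = −ln(0.70552)/19 = 0.34882/19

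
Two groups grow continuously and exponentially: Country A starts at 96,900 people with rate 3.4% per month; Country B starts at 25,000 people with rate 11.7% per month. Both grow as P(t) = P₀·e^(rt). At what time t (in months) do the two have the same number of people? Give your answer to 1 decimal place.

96900·e^(0.034t) = 25000·e^(0.117t)
96900/25000 = e^((0.117 − 0.034)t) → ln(3.876) = 0.083·t
t = 1.3548 / 0.083

t ≈ 16.3 months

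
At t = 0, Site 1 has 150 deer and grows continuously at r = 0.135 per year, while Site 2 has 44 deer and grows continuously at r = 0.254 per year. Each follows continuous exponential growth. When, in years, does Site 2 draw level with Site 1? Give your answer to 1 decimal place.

150·e^(0.135t) = 44·e^(0.254t)
150/44 = e^((0.254 − 0.135)t) → ln(3.40909) = 0.119·t
t = 1.22645 / 0.119

t ≈ 10.3 years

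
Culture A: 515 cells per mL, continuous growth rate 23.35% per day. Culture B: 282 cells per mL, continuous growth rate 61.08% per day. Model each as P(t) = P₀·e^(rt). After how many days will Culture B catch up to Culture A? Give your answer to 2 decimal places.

515·e^(0.2335t) = 282·e^(0.6108t)
515/282 = e^((0.6108 − 0.2335)t) → ln(1.82624) = 0.3773·t
t = 0.60226 / 0.3773

t ≈ 1.60 days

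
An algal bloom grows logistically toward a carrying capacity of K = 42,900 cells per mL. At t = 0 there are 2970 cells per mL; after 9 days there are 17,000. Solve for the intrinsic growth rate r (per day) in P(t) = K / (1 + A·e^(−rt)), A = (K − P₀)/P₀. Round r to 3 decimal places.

r ≈ 0.242 per day

A = (42900 − 2970)/2970 = 13.44444
17000 = 42900/(1 + 13.44444·e^(−r·9)) → e^(−9r) = (2.52353 − 1)/13.44444 = 0.11332
r = −ln(0.11332)/9 = 2.17754/9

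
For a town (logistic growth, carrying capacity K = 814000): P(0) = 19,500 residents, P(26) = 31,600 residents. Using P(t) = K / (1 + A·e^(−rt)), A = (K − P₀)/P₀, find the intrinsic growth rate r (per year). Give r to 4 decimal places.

A = (814000 − 19500)/19500 = 40.74359
31600 = 814000/(1 + 40.74359·e^(−r·26)) → e^(−26r) = (25.75949 − 1)/40.74359 = 0.607691
r = −ln(0.607691)/26 = 0.49809/26

r ≈ 0.0192 per year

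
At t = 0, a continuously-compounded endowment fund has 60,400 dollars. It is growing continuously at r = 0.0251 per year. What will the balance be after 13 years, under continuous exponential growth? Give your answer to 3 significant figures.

P(13) = 60400 · e^(0.0251·13) = 60400 · e^(0.3263)
= 60400 · 1.38583 ≈ 83704.2

≈ 83,700 dollars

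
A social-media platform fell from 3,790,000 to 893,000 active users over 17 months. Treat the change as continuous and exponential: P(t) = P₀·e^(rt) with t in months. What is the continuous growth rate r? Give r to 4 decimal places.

893000 = 3790000 · e^(r·17)
e^(17r) = 893000/3790000 = 0.23562
r = ln(0.23562) / 17 = -1.44553 / 17

r ≈ -0.0850 per month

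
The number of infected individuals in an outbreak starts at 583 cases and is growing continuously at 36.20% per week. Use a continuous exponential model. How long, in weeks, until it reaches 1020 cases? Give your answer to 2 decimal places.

t ≈ 1.55 weeks

1020 = 583 · e^(0.362·t)
t = ln(1020/583) / 0.362 = ln(1.74957) / 0.362 = 0.55937 / 0.362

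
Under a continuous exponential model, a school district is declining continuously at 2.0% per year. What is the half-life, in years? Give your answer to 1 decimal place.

half-life = ln(2) / |r| = 0.69315 / 0.02

half-life ≈ 34.7 years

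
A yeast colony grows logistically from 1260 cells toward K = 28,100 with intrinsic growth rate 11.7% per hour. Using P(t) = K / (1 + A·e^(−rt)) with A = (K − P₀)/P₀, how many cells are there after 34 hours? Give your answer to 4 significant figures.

≈ 20,090 cells

A = (28100 − 1260)/1260 = 21.30159
P(34) = 28100 / (1 + 21.30159·e^(−0.117·34)) = 28100 / (1 + 21.30159·0.018723)
= 28100 / 1.39883 ≈ 20088.21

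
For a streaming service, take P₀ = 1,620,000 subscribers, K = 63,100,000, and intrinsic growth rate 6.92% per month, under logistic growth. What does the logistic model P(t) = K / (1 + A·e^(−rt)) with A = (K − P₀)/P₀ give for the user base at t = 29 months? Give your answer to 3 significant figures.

A = (63100000 − 1620000)/1620000 = 37.95062
P(29) = 63100000 / (1 + 37.95062·e^(−0.0692·29)) = 63100000 / (1 + 37.95062·0.134418)
= 63100000 / 6.10125 ≈ 10342141.61

≈ 10,300,000 subscribers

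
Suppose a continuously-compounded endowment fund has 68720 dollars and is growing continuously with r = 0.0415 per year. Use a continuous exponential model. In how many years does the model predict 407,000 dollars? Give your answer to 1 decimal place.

407000 = 68720 · e^(0.0415·t)
t = ln(407000/68720) / 0.0415 = ln(5.92258) / 0.0415 = 1.77877 / 0.0415

t ≈ 42.9 years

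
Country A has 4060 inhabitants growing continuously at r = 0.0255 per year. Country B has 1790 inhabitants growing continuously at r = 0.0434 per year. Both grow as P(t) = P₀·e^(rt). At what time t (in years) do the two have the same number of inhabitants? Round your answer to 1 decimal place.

4060·e^(0.0255t) = 1790·e^(0.0434t)
4060/1790 = e^((0.0434 − 0.0255)t) → ln(2.26816) = 0.0179·t
t = 0.81897 / 0.0179

t ≈ 45.8 years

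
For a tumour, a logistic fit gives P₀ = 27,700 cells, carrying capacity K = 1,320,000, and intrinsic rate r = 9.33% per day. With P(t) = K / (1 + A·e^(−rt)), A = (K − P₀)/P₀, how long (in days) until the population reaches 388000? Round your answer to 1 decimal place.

A = (1320000 − 27700)/27700 = 46.65343
388000 = 1320000/(1 + 46.65343·e^(−0.0933t)) → 1 + 46.65343·e^(−0.0933t) = 3.40206
e^(−0.0933t) = 0.051487 → t = ln(19.42224)/0.0933 = 2.96642/0.0933

t ≈ 31.8 days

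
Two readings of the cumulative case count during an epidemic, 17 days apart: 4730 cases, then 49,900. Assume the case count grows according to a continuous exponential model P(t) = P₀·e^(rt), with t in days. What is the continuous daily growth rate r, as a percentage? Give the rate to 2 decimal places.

49900 = 4730 · e^(r·17)
e^(17r) = 49900/4730 = 10.54968
r = ln(10.54968) / 17 = 2.3561 / 17

r ≈ 13.86% per day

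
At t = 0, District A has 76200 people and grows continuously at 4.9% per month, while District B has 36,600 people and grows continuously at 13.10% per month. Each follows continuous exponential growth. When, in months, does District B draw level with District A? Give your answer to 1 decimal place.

76200·e^(0.049t) = 36600·e^(0.131t)
76200/36600 = e^((0.131 − 0.049)t) → ln(2.08197) = 0.082·t
t = 0.73331 / 0.082

t ≈ 8.9 months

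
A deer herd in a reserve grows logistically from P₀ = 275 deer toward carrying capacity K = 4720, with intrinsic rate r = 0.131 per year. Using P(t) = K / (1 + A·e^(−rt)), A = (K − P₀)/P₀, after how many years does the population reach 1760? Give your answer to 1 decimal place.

A = (4720 − 275)/275 = 16.16364
1760 = 4720/(1 + 16.16364·e^(−0.131t)) → 1 + 16.16364·e^(−0.131t) = 2.68182
e^(−0.131t) = 0.104049 → t = ln(9.61081)/0.131 = 2.26289/0.131

t ≈ 17.3 years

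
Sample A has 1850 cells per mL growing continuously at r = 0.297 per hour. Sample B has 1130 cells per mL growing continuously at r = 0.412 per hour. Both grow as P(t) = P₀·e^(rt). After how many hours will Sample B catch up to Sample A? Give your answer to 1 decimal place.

t ≈ 4.3 hours

1850·e^(0.297t) = 1130·e^(0.412t)
1850/1130 = e^((0.412 − 0.297)t) → ln(1.63717) = 0.115·t
t = 0.49297 / 0.115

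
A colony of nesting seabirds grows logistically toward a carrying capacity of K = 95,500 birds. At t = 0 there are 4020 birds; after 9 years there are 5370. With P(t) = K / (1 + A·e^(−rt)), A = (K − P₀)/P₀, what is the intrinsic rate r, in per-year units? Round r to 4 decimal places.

r ≈ 0.0338 per year

A = (95500 − 4020)/4020 = 22.75622
5370 = 95500/(1 + 22.75622·e^(−r·9)) → e^(−9r) = (17.78399 − 1)/22.75622 = 0.737556
r = −ln(0.737556)/9 = 0.30441/9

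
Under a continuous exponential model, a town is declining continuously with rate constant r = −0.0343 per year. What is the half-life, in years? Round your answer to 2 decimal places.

half-life ≈ 20.21 years

half-life = ln(2) / |r| = 0.69315 / 0.0343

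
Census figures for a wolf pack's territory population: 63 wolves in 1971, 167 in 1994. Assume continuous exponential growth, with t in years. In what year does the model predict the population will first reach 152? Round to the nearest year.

r = ln(167/63) / 23 = 0.97486/23 ≈ 0.042385 per year
t = ln(152/63) / r = 0.88075/0.042385 ≈ 20.78 years after 1971

year 1992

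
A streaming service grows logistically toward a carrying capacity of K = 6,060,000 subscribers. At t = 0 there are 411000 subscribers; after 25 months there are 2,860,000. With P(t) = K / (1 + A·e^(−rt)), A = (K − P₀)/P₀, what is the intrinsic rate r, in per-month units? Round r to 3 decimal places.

r ≈ 0.100 per month

A = (6060000 − 411000)/411000 = 13.74453
2860000 = 6060000/(1 + 13.74453·e^(−r·25)) → e^(−25r) = (2.11888 − 1)/13.74453 = 0.081406
r = −ln(0.081406)/25 = 2.50831/25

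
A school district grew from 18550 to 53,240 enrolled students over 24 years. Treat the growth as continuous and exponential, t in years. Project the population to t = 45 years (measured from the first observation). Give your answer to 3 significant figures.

r = ln(53240/18550) / 24 ≈ 0.043931 per year
P(45) = 18550 · e^(0.043931·45) = 18550 · 7.22024 ≈ 133935.41

≈ 134,000 enrolled students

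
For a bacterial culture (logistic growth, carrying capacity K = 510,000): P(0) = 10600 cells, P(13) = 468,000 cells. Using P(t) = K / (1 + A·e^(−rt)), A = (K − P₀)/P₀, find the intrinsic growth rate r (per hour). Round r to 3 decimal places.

r ≈ 0.482 per hour

A = (510000 − 10600)/10600 = 47.11321
468000 = 510000/(1 + 47.11321·e^(−r·13)) → e^(−13r) = (1.08974 − 1)/47.11321 = 0.001905
r = −ln(0.001905)/13 = 6.26335/13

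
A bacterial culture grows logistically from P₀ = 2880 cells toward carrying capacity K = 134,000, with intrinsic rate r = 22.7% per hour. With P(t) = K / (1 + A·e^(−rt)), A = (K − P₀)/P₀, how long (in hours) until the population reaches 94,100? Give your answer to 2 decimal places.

A = (134000 − 2880)/2880 = 45.52778
94100 = 134000/(1 + 45.52778·e^(−0.227t)) → 1 + 45.52778·e^(−0.227t) = 1.42402
e^(−0.227t) = 0.009313 → t = ln(107.37253)/0.227 = 4.6763/0.227

t ≈ 20.60 hours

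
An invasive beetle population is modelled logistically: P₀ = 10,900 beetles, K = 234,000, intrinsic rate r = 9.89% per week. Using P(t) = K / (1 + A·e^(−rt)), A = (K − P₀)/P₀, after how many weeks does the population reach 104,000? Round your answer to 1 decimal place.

t ≈ 28.3 weeks

A = (234000 − 10900)/10900 = 20.46789
104000 = 234000/(1 + 20.46789·e^(−0.0989t)) → 1 + 20.46789·e^(−0.0989t) = 2.25
e^(−0.0989t) = 0.061071 → t = ln(16.37431)/0.0989 = 2.79571/0.0989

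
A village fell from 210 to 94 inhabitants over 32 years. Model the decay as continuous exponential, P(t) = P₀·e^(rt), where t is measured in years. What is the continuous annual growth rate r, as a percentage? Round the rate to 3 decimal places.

94 = 210 · e^(r·32)
e^(32r) = 94/210 = 0.44762
r = ln(0.44762) / 32 = -0.80381 / 32

r ≈ -2.512% per year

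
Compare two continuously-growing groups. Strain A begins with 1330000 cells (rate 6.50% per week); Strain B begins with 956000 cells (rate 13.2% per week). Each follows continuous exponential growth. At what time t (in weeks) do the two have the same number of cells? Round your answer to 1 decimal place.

t ≈ 4.9 weeks

1330000·e^(0.065t) = 956000·e^(0.132t)
1330000/956000 = e^((0.132 − 0.065)t) → ln(1.39121) = 0.067·t
t = 0.33018 / 0.067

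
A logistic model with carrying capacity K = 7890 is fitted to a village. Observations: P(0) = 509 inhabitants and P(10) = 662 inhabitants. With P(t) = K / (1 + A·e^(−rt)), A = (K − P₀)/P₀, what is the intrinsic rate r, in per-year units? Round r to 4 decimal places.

A = (7890 − 509)/509 = 14.50098
662 = 7890/(1 + 14.50098·e^(−r·10)) → e^(−10r) = (11.91843 − 1)/14.50098 = 0.752944
r = −ln(0.752944)/10 = 0.28376/10

r ≈ 0.0284 per year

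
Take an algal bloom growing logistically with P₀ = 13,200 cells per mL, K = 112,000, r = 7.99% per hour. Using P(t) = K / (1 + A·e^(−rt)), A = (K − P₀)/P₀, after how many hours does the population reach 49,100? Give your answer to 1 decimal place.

A = (112000 − 13200)/13200 = 7.48485
49100 = 112000/(1 + 7.48485·e^(−0.0799t)) → 1 + 7.48485·e^(−0.0799t) = 2.28106
e^(−0.0799t) = 0.171154 → t = ln(5.8427)/0.0799 = 1.76519/0.0799

t ≈ 22.1 hours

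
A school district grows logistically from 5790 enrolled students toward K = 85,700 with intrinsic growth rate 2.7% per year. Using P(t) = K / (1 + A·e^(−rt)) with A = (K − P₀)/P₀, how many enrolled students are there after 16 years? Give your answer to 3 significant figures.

A = (85700 − 5790)/5790 = 13.80138
P(16) = 85700 / (1 + 13.80138·e^(−0.027·16)) = 85700 / (1 + 13.80138·0.649209)
= 85700 / 9.95999 ≈ 8604.43

≈ 8,600 enrolled students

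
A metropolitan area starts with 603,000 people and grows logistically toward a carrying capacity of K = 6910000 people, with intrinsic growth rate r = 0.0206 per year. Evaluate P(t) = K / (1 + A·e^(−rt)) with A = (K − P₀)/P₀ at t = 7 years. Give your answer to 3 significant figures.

≈ 687,000 people

A = (6910000 − 603000)/603000 = 10.45937
P(7) = 6910000 / (1 + 10.45937·e^(−0.0206·7)) = 6910000 / (1 + 10.45937·0.865715)
= 6910000 / 10.05483 ≈ 687231.97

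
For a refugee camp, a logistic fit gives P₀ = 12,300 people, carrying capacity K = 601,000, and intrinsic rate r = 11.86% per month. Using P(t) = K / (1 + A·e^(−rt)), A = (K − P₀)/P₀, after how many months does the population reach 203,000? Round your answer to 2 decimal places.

t ≈ 26.94 months

A = (601000 − 12300)/12300 = 47.86179
203000 = 601000/(1 + 47.86179·e^(−0.1186t)) → 1 + 47.86179·e^(−0.1186t) = 2.96059
e^(−0.1186t) = 0.040964 → t = ln(24.41192)/0.1186 = 3.19507/0.1186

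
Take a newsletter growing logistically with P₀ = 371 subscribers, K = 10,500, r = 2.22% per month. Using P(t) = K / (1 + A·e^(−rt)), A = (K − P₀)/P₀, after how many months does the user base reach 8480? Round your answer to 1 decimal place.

A = (10500 − 371)/371 = 27.30189
8480 = 10500/(1 + 27.30189·e^(−0.0222t)) → 1 + 27.30189·e^(−0.0222t) = 1.23821
e^(−0.0222t) = 0.008725 → t = ln(114.61386)/0.0222 = 4.74157/0.0222

t ≈ 213.6 months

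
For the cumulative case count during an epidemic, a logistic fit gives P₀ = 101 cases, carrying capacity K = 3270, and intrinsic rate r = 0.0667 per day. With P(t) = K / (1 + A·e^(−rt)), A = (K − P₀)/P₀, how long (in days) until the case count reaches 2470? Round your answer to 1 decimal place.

A = (3270 − 101)/101 = 31.37624
2470 = 3270/(1 + 31.37624·e^(−0.0667t)) → 1 + 31.37624·e^(−0.0667t) = 1.32389
e^(−0.0667t) = 0.010323 → t = ln(96.87413)/0.0667 = 4.57341/0.0667

t ≈ 68.6 days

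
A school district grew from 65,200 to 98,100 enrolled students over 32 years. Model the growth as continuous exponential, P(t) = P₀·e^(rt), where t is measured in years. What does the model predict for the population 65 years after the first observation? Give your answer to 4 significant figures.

r = ln(98100/65200) / 32 ≈ 0.012766 per year
P(65) = 65200 · e^(0.012766·65) = 65200 · 2.29291 ≈ 149497.81

≈ 149,500 enrolled students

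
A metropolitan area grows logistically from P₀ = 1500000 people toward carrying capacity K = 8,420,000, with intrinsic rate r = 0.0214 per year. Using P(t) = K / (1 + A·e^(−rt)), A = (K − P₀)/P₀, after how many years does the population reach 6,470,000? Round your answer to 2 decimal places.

t ≈ 127.49 years

A = (8420000 − 1500000)/1500000 = 4.61333
6470000 = 8420000/(1 + 4.61333·e^(−0.0214t)) → 1 + 4.61333·e^(−0.0214t) = 1.30139
e^(−0.0214t) = 0.06533 → t = ln(15.3068)/0.0214 = 2.7283/0.0214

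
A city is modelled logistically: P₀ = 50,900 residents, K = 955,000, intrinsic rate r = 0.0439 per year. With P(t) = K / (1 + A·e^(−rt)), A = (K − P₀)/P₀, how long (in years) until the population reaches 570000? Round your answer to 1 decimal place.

A = (955000 − 50900)/50900 = 17.76228
570000 = 955000/(1 + 17.76228·e^(−0.0439t)) → 1 + 17.76228·e^(−0.0439t) = 1.67544
e^(−0.0439t) = 0.038027 → t = ln(26.2974)/0.0439 = 3.26947/0.0439

t ≈ 74.5 years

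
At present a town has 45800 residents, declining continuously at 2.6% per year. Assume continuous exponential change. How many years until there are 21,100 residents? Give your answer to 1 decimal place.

t ≈ 29.8 years

21100 = 45800 · e^(-0.026·t)
t = ln(21100/45800) / -0.026 = ln(0.4607) / -0.026 = -0.77501 / -0.026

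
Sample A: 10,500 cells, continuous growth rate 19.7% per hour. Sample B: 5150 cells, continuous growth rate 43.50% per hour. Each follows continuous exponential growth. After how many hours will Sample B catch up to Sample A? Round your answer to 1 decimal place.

t ≈ 3.0 hours

10500·e^(0.197t) = 5150·e^(0.435t)
10500/5150 = e^((0.435 − 0.197)t) → ln(2.03883) = 0.238·t
t = 0.71238 / 0.238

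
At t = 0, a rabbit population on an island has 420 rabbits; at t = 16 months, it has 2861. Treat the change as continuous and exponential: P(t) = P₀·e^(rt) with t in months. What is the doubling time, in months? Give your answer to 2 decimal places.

doubling time ≈ 5.78 months

r = ln(2861/420) / 16 = ln(6.8119) / 16 ≈ 0.119917 per month
doubling time = ln 2 / |r| = 0.69315 / 0.119917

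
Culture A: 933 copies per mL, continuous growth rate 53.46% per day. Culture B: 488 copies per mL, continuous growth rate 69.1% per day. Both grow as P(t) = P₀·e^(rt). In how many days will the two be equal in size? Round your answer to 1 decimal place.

933·e^(0.5346t) = 488·e^(0.691t)
933/488 = e^((0.691 − 0.5346)t) → ln(1.91189) = 0.1564·t
t = 0.64809 / 0.1564

t ≈ 4.1 days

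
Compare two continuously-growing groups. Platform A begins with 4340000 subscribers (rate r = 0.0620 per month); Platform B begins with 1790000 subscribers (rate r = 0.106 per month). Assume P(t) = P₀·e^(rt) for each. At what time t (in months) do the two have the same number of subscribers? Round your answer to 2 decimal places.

t ≈ 20.13 months

4340000·e^(0.062t) = 1790000·e^(0.106t)
4340000/1790000 = e^((0.106 − 0.062)t) → ln(2.42458) = 0.044·t
t = 0.88566 / 0.044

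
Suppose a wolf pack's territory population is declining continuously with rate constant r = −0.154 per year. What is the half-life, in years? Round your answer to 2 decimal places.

half-life = ln(2) / |r| = 0.69315 / 0.154

half-life ≈ 4.50 years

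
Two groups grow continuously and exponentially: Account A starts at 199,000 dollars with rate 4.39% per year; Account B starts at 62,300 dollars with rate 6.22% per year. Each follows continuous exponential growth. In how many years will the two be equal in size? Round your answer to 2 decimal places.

t ≈ 63.46 years

199000·e^(0.0439t) = 62300·e^(0.0622t)
199000/62300 = e^((0.0622 − 0.0439)t) → ln(3.19422) = 0.0183·t
t = 1.16134 / 0.0183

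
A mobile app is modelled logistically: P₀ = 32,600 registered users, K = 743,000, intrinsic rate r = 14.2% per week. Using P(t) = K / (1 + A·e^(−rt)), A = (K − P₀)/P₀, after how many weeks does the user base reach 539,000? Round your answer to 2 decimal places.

t ≈ 28.54 weeks

A = (743000 − 32600)/32600 = 21.79141
539000 = 743000/(1 + 21.79141·e^(−0.142t)) → 1 + 21.79141·e^(−0.142t) = 1.37848
e^(−0.142t) = 0.017368 → t = ln(57.57633)/0.142 = 4.05311/0.142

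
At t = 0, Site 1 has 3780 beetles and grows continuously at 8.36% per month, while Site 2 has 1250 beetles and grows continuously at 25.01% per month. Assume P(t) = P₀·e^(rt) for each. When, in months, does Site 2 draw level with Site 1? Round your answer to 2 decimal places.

t ≈ 6.65 months

3780·e^(0.0836t) = 1250·e^(0.2501t)
3780/1250 = e^((0.2501 − 0.0836)t) → ln(3.024) = 0.1665·t
t = 1.10658 / 0.1665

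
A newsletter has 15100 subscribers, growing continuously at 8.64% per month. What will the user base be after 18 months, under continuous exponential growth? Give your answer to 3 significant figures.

≈ 71,500 subscribers

P(18) = 15100 · e^(0.0864·18) = 15100 · e^(1.5552)
= 15100 · 4.73603 ≈ 71514.11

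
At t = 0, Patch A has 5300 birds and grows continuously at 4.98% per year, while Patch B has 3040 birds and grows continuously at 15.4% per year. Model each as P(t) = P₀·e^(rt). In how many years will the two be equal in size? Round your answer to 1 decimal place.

t ≈ 5.3 years

5300·e^(0.0498t) = 3040·e^(0.154t)
5300/3040 = e^((0.154 − 0.0498)t) → ln(1.74342) = 0.1042·t
t = 0.55585 / 0.1042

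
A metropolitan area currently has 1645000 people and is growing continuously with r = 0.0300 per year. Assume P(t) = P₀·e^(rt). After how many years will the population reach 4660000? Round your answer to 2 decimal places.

t ≈ 34.71 years

4660000 = 1645000 · e^(0.03·t)
t = ln(4660000/1645000) / 0.03 = ln(2.83283) / 0.03 = 1.04128 / 0.03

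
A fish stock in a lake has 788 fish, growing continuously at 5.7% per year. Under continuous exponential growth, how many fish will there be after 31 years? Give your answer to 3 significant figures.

≈ 4,610 fish

P(31) = 788 · e^(0.057·31) = 788 · e^(1.767)
= 788 · 5.85327 ≈ 4612.37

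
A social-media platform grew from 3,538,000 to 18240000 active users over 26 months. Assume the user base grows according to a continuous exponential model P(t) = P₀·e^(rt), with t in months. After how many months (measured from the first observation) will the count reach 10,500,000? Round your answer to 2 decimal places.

r = ln(18240000/3538000) / 26 ≈ 0.063079 per month
t = ln(10500000/3538000) / r = 1.08781 / 0.063079 ≈ 17.245

t ≈ 17.25 months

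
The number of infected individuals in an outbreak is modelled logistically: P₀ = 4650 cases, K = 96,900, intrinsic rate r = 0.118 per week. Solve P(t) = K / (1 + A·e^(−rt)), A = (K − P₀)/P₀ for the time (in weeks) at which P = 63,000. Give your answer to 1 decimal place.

t ≈ 30.6 weeks

A = (96900 − 4650)/4650 = 19.83871
63000 = 96900/(1 + 19.83871·e^(−0.118t)) → 1 + 19.83871·e^(−0.118t) = 1.5381
e^(−0.118t) = 0.027123 → t = ln(36.8684)/0.118 = 3.60735/0.118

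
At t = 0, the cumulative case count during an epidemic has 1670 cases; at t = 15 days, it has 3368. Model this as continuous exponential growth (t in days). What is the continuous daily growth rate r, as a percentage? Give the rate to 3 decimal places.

3368 = 1670 · e^(r·15)
e^(15r) = 3368/1670 = 2.01677
r = ln(2.01677) / 15 = 0.7015 / 15

r ≈ 4.677% per day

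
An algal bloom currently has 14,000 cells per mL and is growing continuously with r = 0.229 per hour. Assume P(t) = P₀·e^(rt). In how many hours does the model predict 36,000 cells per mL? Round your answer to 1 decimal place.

t ≈ 4.1 hours

36000 = 14000 · e^(0.229·t)
t = ln(36000/14000) / 0.229 = ln(2.57143) / 0.229 = 0.94446 / 0.229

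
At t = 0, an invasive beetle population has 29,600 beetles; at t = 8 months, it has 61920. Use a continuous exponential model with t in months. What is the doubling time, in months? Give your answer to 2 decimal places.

r = ln(61920/29600) / 8 = ln(2.09189) / 8 ≈ 0.092259 per month
doubling time = ln 2 / |r| = 0.69315 / 0.092259

doubling time ≈ 7.51 months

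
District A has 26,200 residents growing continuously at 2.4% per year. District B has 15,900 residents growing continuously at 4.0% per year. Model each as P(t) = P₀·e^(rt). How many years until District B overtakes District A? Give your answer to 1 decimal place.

26200·e^(0.024t) = 15900·e^(0.04t)
26200/15900 = e^((0.04 − 0.024)t) → ln(1.6478) = 0.016·t
t = 0.49944 / 0.016

t ≈ 31.2 years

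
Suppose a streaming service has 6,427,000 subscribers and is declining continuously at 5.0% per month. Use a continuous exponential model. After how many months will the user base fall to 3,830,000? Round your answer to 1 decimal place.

t ≈ 10.4 months

3830000 = 6427000 · e^(-0.05·t)
t = ln(3830000/6427000) / -0.05 = ln(0.59592) / -0.05 = -0.51764 / -0.05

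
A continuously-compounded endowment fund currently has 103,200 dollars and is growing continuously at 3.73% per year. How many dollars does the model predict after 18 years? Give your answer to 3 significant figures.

≈ 202,000 dollars

P(18) = 103200 · e^(0.0373·18) = 103200 · e^(0.6714)
= 103200 · 1.95698 ≈ 201959.84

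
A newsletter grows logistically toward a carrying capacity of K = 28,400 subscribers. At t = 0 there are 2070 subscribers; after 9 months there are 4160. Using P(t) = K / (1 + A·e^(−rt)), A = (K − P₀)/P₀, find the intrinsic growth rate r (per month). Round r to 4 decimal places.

A = (28400 − 2070)/2070 = 12.71981
4160 = 28400/(1 + 12.71981·e^(−r·9)) → e^(−9r) = (6.82692 − 1)/12.71981 = 0.458098
r = −ln(0.458098)/9 = 0.78067/9

r ≈ 0.0867 per month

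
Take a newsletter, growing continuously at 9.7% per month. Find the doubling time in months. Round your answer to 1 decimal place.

doubling time ≈ 7.1 months

doubling time = ln(2) / |r| = 0.69315 / 0.097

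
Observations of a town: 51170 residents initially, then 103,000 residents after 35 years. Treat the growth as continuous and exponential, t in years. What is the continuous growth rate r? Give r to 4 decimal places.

103000 = 51170 · e^(r·35)
e^(35r) = 103000/51170 = 2.0129
r = ln(2.0129) / 35 = 0.69958 / 35

r ≈ 0.0200 per year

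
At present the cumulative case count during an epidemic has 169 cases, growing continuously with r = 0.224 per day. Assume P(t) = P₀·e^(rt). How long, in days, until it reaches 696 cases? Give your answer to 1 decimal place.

696 = 169 · e^(0.224·t)
t = ln(696/169) / 0.224 = ln(4.11834) / 0.224 = 1.41545 / 0.224

t ≈ 6.3 days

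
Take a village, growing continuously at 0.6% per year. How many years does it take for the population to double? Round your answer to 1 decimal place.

doubling time ≈ 115.5 years

doubling time = ln(2) / |r| = 0.69315 / 0.006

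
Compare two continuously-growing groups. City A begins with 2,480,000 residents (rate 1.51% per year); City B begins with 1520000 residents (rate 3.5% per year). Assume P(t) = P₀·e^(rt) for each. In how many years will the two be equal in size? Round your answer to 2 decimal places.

t ≈ 24.60 years

2480000·e^(0.0151t) = 1520000·e^(0.035t)
2480000/1520000 = e^((0.035 − 0.0151)t) → ln(1.63158) = 0.0199·t
t = 0.48955 / 0.0199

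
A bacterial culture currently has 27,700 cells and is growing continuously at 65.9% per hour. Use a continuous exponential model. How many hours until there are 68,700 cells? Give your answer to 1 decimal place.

68700 = 27700 · e^(0.659·t)
t = ln(68700/27700) / 0.659 = ln(2.48014) / 0.659 = 0.90832 / 0.659

t ≈ 1.4 hours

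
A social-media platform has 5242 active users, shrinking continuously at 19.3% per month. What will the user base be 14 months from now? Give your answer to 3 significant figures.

≈ 352 active users

P(14) = 5242 · e^(-0.193·14) = 5242 · e^(-2.702)
= 5242 · 0.06707 ≈ 351.59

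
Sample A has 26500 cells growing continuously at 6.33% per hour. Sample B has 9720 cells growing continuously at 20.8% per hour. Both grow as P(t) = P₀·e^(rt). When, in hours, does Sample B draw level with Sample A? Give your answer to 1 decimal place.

t ≈ 6.9 hours

26500·e^(0.0633t) = 9720·e^(0.208t)
26500/9720 = e^((0.208 − 0.0633)t) → ln(2.72634) = 0.1447·t
t = 1.00296 / 0.1447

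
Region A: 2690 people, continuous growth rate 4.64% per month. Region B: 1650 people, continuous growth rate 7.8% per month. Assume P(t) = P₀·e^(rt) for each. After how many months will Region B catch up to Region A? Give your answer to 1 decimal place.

t ≈ 15.5 months

2690·e^(0.0464t) = 1650·e^(0.078t)
2690/1650 = e^((0.078 − 0.0464)t) → ln(1.6303) = 0.0316·t
t = 0.48877 / 0.0316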